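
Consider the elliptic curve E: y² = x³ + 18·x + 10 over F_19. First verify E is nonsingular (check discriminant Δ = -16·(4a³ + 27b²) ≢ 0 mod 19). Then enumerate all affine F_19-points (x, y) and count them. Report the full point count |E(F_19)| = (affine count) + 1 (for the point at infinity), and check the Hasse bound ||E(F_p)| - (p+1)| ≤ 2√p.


Affine points = {(2, 4), (2, 15), (5, 4), (5, 15), (6, 7), (6, 12), (7, 2), (7, 17), (8, 1), (8, 18), (11, 0), (12, 4), (12, 15), (13, 3), (13, 16), (14, 2), (14, 17), (15, 8), (15, 11), (16, 9), (16, 10), (17, 2), (17, 17)}; affine count = 23; |E(F_19)| = 24.

Discriminant check: Δ ∝ 4a³ + 27b² = 4·18³ + 27·10² = 4·5832 + 27·100 ≡ 17 (mod 19). Nonzero ⇒ E is nonsingular.
For each x ∈ F_19, compute rhs = x³ + 18·x + 10 mod 19, then count y ∈ F_19 with y² ≡ rhs.
  x = 0: rhs = 10, matching y values: none (0 points).
  x = 1: rhs = 10, matching y values: none (0 points).
  x = 2: rhs = 16, matching y values: 4, 15 (2 points).
  x = 3: rhs = 15, matching y values: none (0 points).
  x = 4: rhs = 13, matching y values: none (0 points).
  x = 5: rhs = 16, matching y values: 4, 15 (2 points).
  x = 6: rhs = 11, matching y values: 7, 12 (2 points).
  x = 7: rhs = 4, matching y values: 2, 17 (2 points).
  x = 8: rhs = 1, matching y values: 1, 18 (2 points).
  x = 9: rhs = 8, matching y values: none (0 points).
  x = 10: rhs = 12, matching y values: none (0 points).
  x = 11: rhs = 0, matching y values: 0 (1 points).
  x = 12: rhs = 16, matching y values: 4, 15 (2 points).
  x = 13: rhs = 9, matching y values: 3, 16 (2 points).
  x = 14: rhs = 4, matching y values: 2, 17 (2 points).
  x = 15: rhs = 7, matching y values: 8, 11 (2 points).
  x = 16: rhs = 5, matching y values: 9, 10 (2 points).
  x = 17: rhs = 4, matching y values: 2, 17 (2 points).
  x = 18: rhs = 10, matching y values: none (0 points).
Total affine count: 23.
Full point count |E(F_19)| = 23 + 1 = 24.
Hasse bound: |24 − (19+1)| = |4| = 4 ≤ 2√19 ≈ 8.7178 ✓.


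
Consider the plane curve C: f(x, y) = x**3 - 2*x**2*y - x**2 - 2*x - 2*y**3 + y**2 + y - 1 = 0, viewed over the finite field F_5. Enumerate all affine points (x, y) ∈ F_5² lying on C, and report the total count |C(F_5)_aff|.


Affine F_5-points: {(1, 1), (3, 2), (3, 3), (4, 2)}; count = 4.

For each of the 25 pairs (x, y) ∈ F_5², evaluate f(x, y) mod 5. Record the zeros.
  x = 0: [0↦4, 1↦4, 2↦4, 3↦2, 4↦1]  zeros at y ∈ ∅
  x = 1: [0↦2, 1↦0, 2↦3, 3↦4, 4↦1]  zeros at y ∈ {1}
  x = 2: [0↦4, 1↦1, 2↦3, 3↦3, 4↦4]  zeros at y ∈ ∅
  x = 3: [0↦1, 1↦3, 2↦0, 3↦0, 4↦1]  zeros at y ∈ {2, 3}
  x = 4: [0↦4, 1↦2, 2↦0, 3↦1, 4↦3]  zeros at y ∈ {2}
Collecting zeros: affine points = {(1, 1), (3, 2), (3, 3), (4, 2)}.
Total count |C(F_5)_aff| = 4.


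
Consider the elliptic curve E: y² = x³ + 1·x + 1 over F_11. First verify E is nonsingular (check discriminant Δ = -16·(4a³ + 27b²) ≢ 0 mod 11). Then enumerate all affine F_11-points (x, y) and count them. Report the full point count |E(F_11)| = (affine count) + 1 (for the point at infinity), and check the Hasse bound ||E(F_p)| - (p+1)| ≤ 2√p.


Affine points = {(0, 1), (0, 10), (1, 5), (1, 6), (2, 0), (3, 3), (3, 8), (4, 5), (4, 6), (6, 5), (6, 6), (8, 2), (8, 9)}; affine count = 13; |E(F_11)| = 14.

Discriminant check: Δ ∝ 4a³ + 27b² = 4·1³ + 27·1² = 4·1 + 27·1 ≡ 9 (mod 11). Nonzero ⇒ E is nonsingular.
For each x ∈ F_11, compute rhs = x³ + 1·x + 1 mod 11, then count y ∈ F_11 with y² ≡ rhs.
  x = 0: rhs = 1, matching y values: 1, 10 (2 points).
  x = 1: rhs = 3, matching y values: 5, 6 (2 points).
  x = 2: rhs = 0, matching y values: 0 (1 points).
  x = 3: rhs = 9, matching y values: 3, 8 (2 points).
  x = 4: rhs = 3, matching y values: 5, 6 (2 points).
  x = 5: rhs = 10, matching y values: none (0 points).
  x = 6: rhs = 3, matching y values: 5, 6 (2 points).
  x = 7: rhs = 10, matching y values: none (0 points).
  x = 8: rhs = 4, matching y values: 2, 9 (2 points).
  x = 9: rhs = 2, matching y values: none (0 points).
  x = 10: rhs = 10, matching y values: none (0 points).
Total affine count: 13.
Full point count |E(F_11)| = 13 + 1 = 14.
Hasse bound: |14 − (11+1)| = |2| = 2 ≤ 2√11 ≈ 6.6332 ✓.


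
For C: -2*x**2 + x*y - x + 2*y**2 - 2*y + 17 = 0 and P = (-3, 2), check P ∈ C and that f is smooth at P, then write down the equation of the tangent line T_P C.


Tangent line at P: 13*x + 3*y + 33 = 0.

Step 1: f(-3, 2) = 0, so P lies on C.
Step 2: partial derivatives
  f_x(x, y) = -4*x + y - 1, f_y(x, y) = x + 4*y - 2.
  f_x(P) = 13, f_y(P) = 3 (gradient nonzero, so P is smooth).
Step 3: tangent line at P: 13·(x − -3) + 3·(y − 2) = 0.
Expanding: 13*x + 3*y + 33 = 0.


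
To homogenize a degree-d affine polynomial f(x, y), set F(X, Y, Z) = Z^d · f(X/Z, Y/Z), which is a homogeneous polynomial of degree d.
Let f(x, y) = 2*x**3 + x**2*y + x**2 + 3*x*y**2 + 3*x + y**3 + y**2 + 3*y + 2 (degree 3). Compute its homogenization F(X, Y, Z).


F(X, Y, Z) = 2*X**3 + X**2*Y + X**2*Z + 3*X*Y**2 + 3*X*Z**2 + Y**3 + Y**2*Z + 3*Y*Z**2 + 2*Z**3

deg(f) = 3.
Substitute x = X/Z, y = Y/Z into f, then multiply by Z^3.
  monomial 2·x^3·y^0 ↦ 2·X^3·Y^0·Z^0.
  monomial 1·x^2·y^1 ↦ 1·X^2·Y^1·Z^0.
  monomial 1·x^2·y^0 ↦ 1·X^2·Y^0·Z^1.
  monomial 3·x^1·y^2 ↦ 3·X^1·Y^2·Z^0.
  monomial 3·x^1·y^0 ↦ 3·X^1·Y^0·Z^2.
  monomial 1·x^0·y^3 ↦ 1·X^0·Y^3·Z^0.
  monomial 1·x^0·y^2 ↦ 1·X^0·Y^2·Z^1.
  monomial 3·x^0·y^1 ↦ 3·X^0·Y^1·Z^2.
  monomial 2·x^0·y^0 ↦ 2·X^0·Y^0·Z^3.
Collecting: F(X, Y, Z) = 2*X**3 + X**2*Y + X**2*Z + 3*X*Y**2 + 3*X*Z**2 + Y**3 + Y**2*Z + 3*Y*Z**2 + 2*Z**3.


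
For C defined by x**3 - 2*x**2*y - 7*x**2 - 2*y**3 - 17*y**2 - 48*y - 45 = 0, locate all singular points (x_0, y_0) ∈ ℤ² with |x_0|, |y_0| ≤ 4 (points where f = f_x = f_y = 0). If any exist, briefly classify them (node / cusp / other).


Singular points: {(0, -3)}; classification: node.

Compute partial derivatives:
  f_x = 3*x**2 - 4*x*y - 14*x.
  f_y = -2*x**2 - 6*y**2 - 34*y - 48.
Scan x_0 ∈ {−4, ..., 4}. For each x_0, f_y(x_0, y) is a polynomial in y; find its integer roots y ∈ {−4, ..., 4}, then test f_x and f at those candidates.
  x = -4: f_y(-4, y) = -6*y**2 - 34*y - 80; no integer root y with |y| ≤ 4.
  x = -3: f_y(-3, y) = -6*y**2 - 34*y - 66; no integer root y with |y| ≤ 4.
  x = -2: f_y(-2, y) = -6*y**2 - 34*y - 56; no integer root y with |y| ≤ 4.
  x = -1: f_y(-1, y) = -6*y**2 - 34*y - 50; no integer root y with |y| ≤ 4.
  x = 0: f_y(0, y) = -6*y**2 - 34*y - 48; vanishes at y ∈ {-3}. (0, -3): f_x = 0, f = 0 — SINGULAR.
  x = 1: f_y(1, y) = -6*y**2 - 34*y - 50; no integer root y with |y| ≤ 4.
  x = 2: f_y(2, y) = -6*y**2 - 34*y - 56; no integer root y with |y| ≤ 4.
  x = 3: f_y(3, y) = -6*y**2 - 34*y - 66; no integer root y with |y| ≤ 4.
  x = 4: f_y(4, y) = -6*y**2 - 34*y - 80; no integer root y with |y| ≤ 4.
Only singular point on the grid: (0, -3).
Classify: substitute x = 0 + u, y = -3 + v and expand: f = u**3 - 2*u**2*v - u**2 - 2*v**3 + v**2.
No constant or linear terms (consistent with a singular point). Quadratic part: -u**2 + v**2. Cubic part: u**3 - 2*u**2*v - 2*v**3.
The quadratic part v**2 - u**2 = (v − u)(v + u) splits into two distinct linear factors, so there are two distinct tangent lines y − -3 = ±(x − 0) — this is a node (ordinary double point).
Classification: node.


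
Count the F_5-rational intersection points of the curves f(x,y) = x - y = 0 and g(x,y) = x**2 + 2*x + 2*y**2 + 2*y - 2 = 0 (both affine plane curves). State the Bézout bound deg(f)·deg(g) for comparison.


Common zeros: {(1, 1)}; count = 1; Bézout bound = 2.

deg(f) = 1, deg(g) = 2, so Bézout bound = 2.
Scan x ∈ F_5. For each x, list the y ∈ F_5 with f(x, y) ≡ 0 and those with g(x, y) ≡ 0 (mod 5); the common zeros in that column are the intersection.
  x = 0: f ≡ 0 at y ∈ {0}; g ≡ 0 at y ∈ {2}; common: ∅.
  x = 1: f ≡ 0 at y ∈ {1}; g ≡ 0 at y ∈ {1, 3}; common: {1}.
  x = 2: f ≡ 0 at y ∈ {2}; g ≡ 0 at y ∈ {1, 3}; common: ∅.
  x = 3: f ≡ 0 at y ∈ {3}; g ≡ 0 at y ∈ {2}; common: ∅.
  x = 4: f ≡ 0 at y ∈ {4}; g ≡ 0 at y ∈ ∅; common: ∅.
Collecting: common zeros = {(1, 1)}, so the count is 1.
Comparison with the Bézout bound: 1 ≤ 2 = deg(f)·deg(g), as expected for curves with no common component (the affine F_5-count falls short of the bound because intersections may lie at infinity, over extension fields, or carry multiplicity).


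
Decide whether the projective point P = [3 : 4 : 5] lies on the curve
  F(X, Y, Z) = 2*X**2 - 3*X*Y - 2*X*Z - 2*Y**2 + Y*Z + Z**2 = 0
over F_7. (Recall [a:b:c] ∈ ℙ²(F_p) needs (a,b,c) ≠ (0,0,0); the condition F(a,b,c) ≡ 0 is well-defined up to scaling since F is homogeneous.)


F(3,4,5) ≡ 0 (mod 7); P is on the curve.

Evaluate F(3, 4, 5) term-by-term (mod 7).
  2*X**2 ↦ 2·9·1·1 = 18
  -3*X*Y ↦ -3·3·4·1 = -36
  -2*X*Z ↦ -2·3·1·5 = -30
  -2*Y**2 ↦ -2·1·16·1 = -32
  Y*Z ↦ 1·1·4·5 = 20
  Z**2 ↦ 1·1·1·25 = 25
Sum: F(3, 4, 5) = (18) + (-36) + (-30) + (-32) + (20) + (25) = -35.
Reducing mod 7: -35 ≡ 0 (mod 7).
Since F(a, b, c) ≡ 0 (mod 7), P lies on the curve.


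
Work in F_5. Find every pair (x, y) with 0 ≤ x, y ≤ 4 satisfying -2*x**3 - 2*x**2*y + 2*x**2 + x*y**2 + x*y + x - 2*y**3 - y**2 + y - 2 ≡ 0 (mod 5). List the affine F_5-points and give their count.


Affine F_5-points: {(0, 2), (1, 3), (2, 2), (2, 4), (3, 0), (4, 1)}; count = 6.

For each of the 25 pairs (x, y) ∈ F_5², evaluate f(x, y) mod 5. Record the zeros.
  x = 0: [0↦3, 1↦1, 2↦0, 3↦3, 4↦3]  zeros at y ∈ {2}
  x = 1: [0↦4, 1↦2, 2↦3, 3↦0, 4↦1]  zeros at y ∈ {3}
  x = 2: [0↦2, 1↦1, 2↦0, 3↦2, 4↦0]  zeros at y ∈ {2, 4}
  x = 3: [0↦0, 1↦1, 2↦4, 3↦2, 4↦3]  zeros at y ∈ {0}
  x = 4: [0↦1, 1↦0, 2↦3, 3↦3, 4↦3]  zeros at y ∈ {1}
Collecting zeros: affine points = {(0, 2), (1, 3), (2, 2), (2, 4), (3, 0), (4, 1)}.
Total count |C(F_5)_aff| = 6.


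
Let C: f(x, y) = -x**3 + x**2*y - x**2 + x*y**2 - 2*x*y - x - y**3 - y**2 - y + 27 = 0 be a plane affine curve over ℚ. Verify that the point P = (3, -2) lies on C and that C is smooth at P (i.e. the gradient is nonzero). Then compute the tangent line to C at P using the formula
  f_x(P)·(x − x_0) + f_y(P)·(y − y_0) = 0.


Tangent line at P: -38*x - 18*y + 78 = 0.

Step 1: f(3, -2) = 0, so P lies on C.
Step 2: partial derivatives
  f_x(x, y) = -3*x**2 + 2*x*y - 2*x + y**2 - 2*y - 1, f_y(x, y) = x**2 + 2*x*y - 2*x - 3*y**2 - 2*y - 1.
  f_x(P) = -38, f_y(P) = -18 (gradient nonzero, so P is smooth).
Step 3: tangent line at P: -38·(x − 3) + -18·(y − -2) = 0.
Expanding: -38*x - 18*y + 78 = 0.


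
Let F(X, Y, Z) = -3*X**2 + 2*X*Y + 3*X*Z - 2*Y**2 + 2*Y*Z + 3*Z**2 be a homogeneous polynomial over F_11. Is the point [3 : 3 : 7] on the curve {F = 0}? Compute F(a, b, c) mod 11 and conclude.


F(3,3,7) ≡ 5 (mod 11); P is NOT on the curve.

Evaluate F(3, 3, 7) term-by-term (mod 11).
  -3*X**2 ↦ -3·9·1·1 = -27
  2*X*Y ↦ 2·3·3·1 = 18
  3*X*Z ↦ 3·3·1·7 = 63
  -2*Y**2 ↦ -2·1·9·1 = -18
  2*Y*Z ↦ 2·1·3·7 = 42
  3*Z**2 ↦ 3·1·1·49 = 147
Sum: F(3, 3, 7) = (-27) + (18) + (63) + (-18) + (42) + (147) = 225.
Reducing mod 11: 225 ≡ 5 (mod 11).
Since F(a, b, c) ≡ 5 ≠ 0 (mod 11), P does NOT lie on the curve.


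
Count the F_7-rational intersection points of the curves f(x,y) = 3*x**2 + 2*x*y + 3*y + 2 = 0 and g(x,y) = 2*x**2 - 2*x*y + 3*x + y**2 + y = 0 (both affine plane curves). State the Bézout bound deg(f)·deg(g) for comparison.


Common zeros: {(1, 6), (2, 0), (2, 3), (3, 3)}; count = 4; Bézout bound = 4.

deg(f) = 2, deg(g) = 2, so Bézout bound = 4.
Scan x ∈ F_7. For each x, list the y ∈ F_7 with f(x, y) ≡ 0 and those with g(x, y) ≡ 0 (mod 7); the common zeros in that column are the intersection.
  x = 0: f ≡ 0 at y ∈ {4}; g ≡ 0 at y ∈ {0, 6}; common: ∅.
  x = 1: f ≡ 0 at y ∈ {6}; g ≡ 0 at y ∈ {2, 6}; common: {6}.
  x = 2: f ≡ 0 at y ∈ {0, 1, 2, 3, 4, 5, 6}; g ≡ 0 at y ∈ {0, 3}; common: {0, 3}.
  x = 3: f ≡ 0 at y ∈ {3}; g ≡ 0 at y ∈ {2, 3}; common: {3}.
  x = 4: f ≡ 0 at y ∈ {5}; g ≡ 0 at y ∈ ∅; common: ∅.
  x = 5: f ≡ 0 at y ∈ {0}; g ≡ 0 at y ∈ ∅; common: ∅.
  x = 6: f ≡ 0 at y ∈ {2}; g ≡ 0 at y ∈ ∅; common: ∅.
Collecting: common zeros = {(1, 6), (2, 0), (2, 3), (3, 3)}, so the count is 4.
Comparison with the Bézout bound: 4 ≤ 4 = deg(f)·deg(g), as expected for curves with no common component (the bound is attained).


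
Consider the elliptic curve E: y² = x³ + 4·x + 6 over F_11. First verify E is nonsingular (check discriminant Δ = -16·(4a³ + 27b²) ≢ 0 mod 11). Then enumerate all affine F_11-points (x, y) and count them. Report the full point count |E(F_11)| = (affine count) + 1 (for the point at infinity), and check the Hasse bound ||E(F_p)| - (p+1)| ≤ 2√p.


Affine points = {(1, 0), (2, 0), (3, 1), (3, 10), (4, 3), (4, 8), (6, 2), (6, 9), (7, 5), (7, 6), (8, 0), (9, 1), (9, 10), (10, 1), (10, 10)}; affine count = 15; |E(F_11)| = 16.

Discriminant check: Δ ∝ 4a³ + 27b² = 4·4³ + 27·6² = 4·64 + 27·36 ≡ 7 (mod 11). Nonzero ⇒ E is nonsingular.
For each x ∈ F_11, compute rhs = x³ + 4·x + 6 mod 11, then count y ∈ F_11 with y² ≡ rhs.
  x = 0: rhs = 6, matching y values: none (0 points).
  x = 1: rhs = 0, matching y values: 0 (1 points).
  x = 2: rhs = 0, matching y values: 0 (1 points).
  x = 3: rhs = 1, matching y values: 1, 10 (2 points).
  x = 4: rhs = 9, matching y values: 3, 8 (2 points).
  x = 5: rhs = 8, matching y values: none (0 points).
  x = 6: rhs = 4, matching y values: 2, 9 (2 points).
  x = 7: rhs = 3, matching y values: 5, 6 (2 points).
  x = 8: rhs = 0, matching y values: 0 (1 points).
  x = 9: rhs = 1, matching y values: 1, 10 (2 points).
  x = 10: rhs = 1, matching y values: 1, 10 (2 points).
Total affine count: 15.
Full point count |E(F_11)| = 15 + 1 = 16.
Hasse bound: |16 − (11+1)| = |4| = 4 ≤ 2√11 ≈ 6.6332 ✓.


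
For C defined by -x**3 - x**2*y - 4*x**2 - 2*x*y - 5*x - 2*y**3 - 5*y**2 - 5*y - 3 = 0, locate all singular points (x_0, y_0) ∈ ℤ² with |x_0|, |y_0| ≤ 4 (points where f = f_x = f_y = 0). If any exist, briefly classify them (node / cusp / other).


Singular points: {(-1, -1)}; classification: cusp.

Compute partial derivatives:
  f_x = -3*x**2 - 2*x*y - 8*x - 2*y - 5.
  f_y = -x**2 - 2*x - 6*y**2 - 10*y - 5.
Scan x_0 ∈ {−4, ..., 4}. For each x_0, f_y(x_0, y) is a polynomial in y; find its integer roots y ∈ {−4, ..., 4}, then test f_x and f at those candidates.
  x = -4: f_y(-4, y) = -6*y**2 - 10*y - 13; no integer root y with |y| ≤ 4.
  x = -3: f_y(-3, y) = -6*y**2 - 10*y - 8; no integer root y with |y| ≤ 4.
  x = -2: f_y(-2, y) = -6*y**2 - 10*y - 5; no integer root y with |y| ≤ 4.
  x = -1: f_y(-1, y) = -6*y**2 - 10*y - 4; vanishes at y ∈ {-1}. (-1, -1): f_x = 0, f = 0 — SINGULAR.
  x = 0: f_y(0, y) = -6*y**2 - 10*y - 5; no integer root y with |y| ≤ 4.
  x = 1: f_y(1, y) = -6*y**2 - 10*y - 8; no integer root y with |y| ≤ 4.
  x = 2: f_y(2, y) = -6*y**2 - 10*y - 13; no integer root y with |y| ≤ 4.
  x = 3: f_y(3, y) = -6*y**2 - 10*y - 20; no integer root y with |y| ≤ 4.
  x = 4: f_y(4, y) = -6*y**2 - 10*y - 29; no integer root y with |y| ≤ 4.
Only singular point on the grid: (-1, -1).
Classify: substitute x = -1 + u, y = -1 + v and expand: f = -u**3 - u**2*v - 2*v**3 + v**2.
No constant or linear terms (consistent with a singular point). Quadratic part: v**2. Cubic part: -u**3 - u**2*v - 2*v**3.
The quadratic part v**2 is a perfect square, so there is a single (double) tangent line v = 0, i.e. y = -1. Restricting the cubic part to that line (v = 0) leaves -u**3 ≠ 0, so f is not divisible by v and the branch is v² ≈ u**3 to lowest order — this is a cusp.
Classification: cusp.


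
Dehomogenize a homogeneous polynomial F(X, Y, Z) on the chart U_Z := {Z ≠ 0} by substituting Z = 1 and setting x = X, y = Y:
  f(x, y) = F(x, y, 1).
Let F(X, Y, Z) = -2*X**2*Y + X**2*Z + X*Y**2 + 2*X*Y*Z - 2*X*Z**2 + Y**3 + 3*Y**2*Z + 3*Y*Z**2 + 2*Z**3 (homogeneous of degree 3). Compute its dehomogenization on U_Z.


f(x, y) = -2*x**2*y + x**2 + x*y**2 + 2*x*y - 2*x + y**3 + 3*y**2 + 3*y + 2

On U_Z we set Z = 1. Each monomial c·X^i·Y^j·Z^k in F becomes c·x^i·y^j·1^k = c·x^i·y^j.
Substituting Z = 1: F(X, Y, 1) = -2*x**2*y + x**2 + x*y**2 + 2*x*y - 2*x + y**3 + 3*y**2 + 3*y + 2.
Note: deg(f) ≤ deg(F) = 3; strict inequality happens when F is divisible by Z (lost terms).


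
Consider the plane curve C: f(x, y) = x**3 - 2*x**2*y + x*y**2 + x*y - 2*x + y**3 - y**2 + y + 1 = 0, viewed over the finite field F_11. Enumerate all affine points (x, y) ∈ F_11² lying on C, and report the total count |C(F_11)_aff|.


Affine F_11-points: {(0, 3), (0, 6), (1, 0), (2, 9), (3, 0), (3, 1), (3, 8), (5, 1), (5, 5), (6, 8), (7, 0), (7, 8)}; count = 12.

For each of the 121 pairs (x, y) ∈ F_11², evaluate f(x, y) mod 11. Record the zeros.
  x = 0: [0↦1, 1↦2, 2↦7, 3↦0, 4↦9, 5↦7, 6↦0, 7↦5, 8↦6, 9↦9, 10↦9]  zeros at y ∈ {3, 6}
  x = 1: [0↦0, 1↦1, 2↦8, 3↦5, 4↦9, 5↦4, 6↦7, 7↦2, 8↦6, 9↦3, 10↦10]  zeros at y ∈ {0}
  x = 2: [0↦5, 1↦2, 2↦7, 3↦4, 4↦10, 5↦9, 6↦7, 7↦10, 8↦2, 9↦0, 10↦10]  zeros at y ∈ {9}
  x = 3: [0↦0, 1↦0, 2↦10, 3↦3, 4↦7, 5↦6, 6↦6, 7↦2, 8↦0, 9↦6, 10↦4]  zeros at y ∈ {0, 1, 8}
  x = 4: [0↦2, 1↦1, 2↦1, 3↦8, 4↦6, 5↦1, 6↦10, 7↦6, 8↦6, 9↦5, 10↦9]  zeros at y ∈ ∅
  x = 5: [0↦6, 1↦0, 2↦8, 3↦3, 4↦2, 5↦0, 6↦3, 7↦6, 8↦4, 9↦3, 10↦9]  zeros at y ∈ {1, 5}
  x = 6: [0↦7, 1↦3, 2↦4, 3↦5, 4↦1, 5↦9, 6↦2, 7↦8, 8↦0, 9↦6, 10↦10]  zeros at y ∈ {8}
  x = 7: [0↦0, 1↦5, 2↦6, 3↦9, 4↦9, 5↦1, 6↦2, 7↦7, 8↦0, 9↦9, 10↦7]  zeros at y ∈ {0, 8}
  x = 8: [0↦2, 1↦1, 2↦9, 3↦10, 4↦10, 5↦4, 6↦9, 7↦9, 8↦10, 9↦7, 10↦6]  zeros at y ∈ ∅
  x = 9: [0↦8, 1↦8, 2↦8, 3↦3, 4↦10, 5↦2, 6↦7, 7↦9, 8↦3, 9↦6, 10↦2]  zeros at y ∈ ∅
  x = 10: [0↦2, 1↦10, 2↦9, 3↦5, 4↦4, 5↦1, 6↦2, 7↦2, 8↦7, 9↦1, 10↦1]  zeros at y ∈ ∅
Collecting zeros: affine points = {(0, 3), (0, 6), (1, 0), (2, 9), (3, 0), (3, 1), (3, 8), (5, 1), (5, 5), (6, 8), (7, 0), (7, 8)}.
Total count |C(F_11)_aff| = 12.


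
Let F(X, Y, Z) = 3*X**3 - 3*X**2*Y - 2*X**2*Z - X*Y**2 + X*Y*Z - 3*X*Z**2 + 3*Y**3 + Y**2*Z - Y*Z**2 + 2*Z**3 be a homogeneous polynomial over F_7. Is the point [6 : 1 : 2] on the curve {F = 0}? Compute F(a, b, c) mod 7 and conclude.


F(6,1,2) ≡ 4 (mod 7); P is NOT on the curve.

Evaluate F(6, 1, 2) term-by-term (mod 7).
  3*X**3 ↦ 3·216·1·1 = 648
  -3*X**2*Y ↦ -3·36·1·1 = -108
  -2*X**2*Z ↦ -2·36·1·2 = -144
  -X*Y**2 ↦ -1·6·1·1 = -6
  X*Y*Z ↦ 1·6·1·2 = 12
  -3*X*Z**2 ↦ -3·6·1·4 = -72
  3*Y**3 ↦ 3·1·1·1 = 3
  Y**2*Z ↦ 1·1·1·2 = 2
  -Y*Z**2 ↦ -1·1·1·4 = -4
  2*Z**3 ↦ 2·1·1·8 = 16
Sum: F(6, 1, 2) = (648) + (-108) + (-144) + (-6) + (12) + (-72) + (3) + (2) + (-4) + (16) = 347.
Reducing mod 7: 347 ≡ 4 (mod 7).
Since F(a, b, c) ≡ 4 ≠ 0 (mod 7), P does NOT lie on the curve.


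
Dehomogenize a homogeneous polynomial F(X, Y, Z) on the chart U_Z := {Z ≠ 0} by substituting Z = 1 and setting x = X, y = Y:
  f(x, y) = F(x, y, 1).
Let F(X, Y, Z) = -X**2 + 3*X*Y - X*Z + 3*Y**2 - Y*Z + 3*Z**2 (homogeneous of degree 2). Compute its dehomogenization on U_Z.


f(x, y) = -x**2 + 3*x*y - x + 3*y**2 - y + 3

On U_Z we set Z = 1. Each monomial c·X^i·Y^j·Z^k in F becomes c·x^i·y^j·1^k = c·x^i·y^j.
Substituting Z = 1: F(X, Y, 1) = -x**2 + 3*x*y - x + 3*y**2 - y + 3.
Note: deg(f) ≤ deg(F) = 2; strict inequality happens when F is divisible by Z (lost terms).


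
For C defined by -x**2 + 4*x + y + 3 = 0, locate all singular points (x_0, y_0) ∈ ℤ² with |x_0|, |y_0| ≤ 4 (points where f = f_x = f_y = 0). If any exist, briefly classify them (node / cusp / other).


No singular points in the scanned grid; C is smooth there.

Compute partial derivatives:
  f_x = 4 - 2*x.
  f_y = 1.
f_y = 1 is a nonzero constant, so f_y never vanishes: no point (x, y) can satisfy f = f_x = f_y = 0. In particular no (x, y) ∈ {−4, ..., 4}² is singular; the curve is smooth.


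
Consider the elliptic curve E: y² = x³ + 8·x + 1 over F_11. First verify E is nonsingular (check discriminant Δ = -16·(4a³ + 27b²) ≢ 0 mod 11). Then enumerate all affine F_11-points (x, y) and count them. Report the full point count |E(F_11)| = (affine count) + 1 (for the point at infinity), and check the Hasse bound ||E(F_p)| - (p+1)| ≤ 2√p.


Affine points = {(0, 1), (0, 10), (2, 5), (2, 6), (4, 3), (4, 8), (5, 1), (5, 10), (6, 1), (6, 10), (7, 2), (7, 9), (8, 4), (8, 7), (10, 5), (10, 6)}; affine count = 16; |E(F_11)| = 17.

Discriminant check: Δ ∝ 4a³ + 27b² = 4·8³ + 27·1² = 4·512 + 27·1 ≡ 7 (mod 11). Nonzero ⇒ E is nonsingular.
For each x ∈ F_11, compute rhs = x³ + 8·x + 1 mod 11, then count y ∈ F_11 with y² ≡ rhs.
  x = 0: rhs = 1, matching y values: 1, 10 (2 points).
  x = 1: rhs = 10, matching y values: none (0 points).
  x = 2: rhs = 3, matching y values: 5, 6 (2 points).
  x = 3: rhs = 8, matching y values: none (0 points).
  x = 4: rhs = 9, matching y values: 3, 8 (2 points).
  x = 5: rhs = 1, matching y values: 1, 10 (2 points).
  x = 6: rhs = 1, matching y values: 1, 10 (2 points).
  x = 7: rhs = 4, matching y values: 2, 9 (2 points).
  x = 8: rhs = 5, matching y values: 4, 7 (2 points).
  x = 9: rhs = 10, matching y values: none (0 points).
  x = 10: rhs = 3, matching y values: 5, 6 (2 points).
Total affine count: 16.
Full point count |E(F_11)| = 16 + 1 = 17.
Hasse bound: |17 − (11+1)| = |5| = 5 ≤ 2√11 ≈ 6.6332 ✓.


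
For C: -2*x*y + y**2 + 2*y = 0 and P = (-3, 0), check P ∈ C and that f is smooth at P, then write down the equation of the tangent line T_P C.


Tangent line at P: 8*y = 0.

Step 1: f(-3, 0) = 0, so P lies on C.
Step 2: partial derivatives
  f_x(x, y) = -2*y, f_y(x, y) = -2*x + 2*y + 2.
  f_x(P) = 0, f_y(P) = 8 (gradient nonzero, so P is smooth).
Step 3: tangent line at P: 0·(x − -3) + 8·(y − 0) = 0.
Expanding: 8*y = 0.


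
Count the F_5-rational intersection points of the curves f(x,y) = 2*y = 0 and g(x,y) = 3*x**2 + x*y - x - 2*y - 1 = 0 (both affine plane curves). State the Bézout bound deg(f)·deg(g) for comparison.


Common zeros: ∅; count = 0; Bézout bound = 2.

deg(f) = 1, deg(g) = 2, so Bézout bound = 2.
Scan x ∈ F_5. For each x, list the y ∈ F_5 with f(x, y) ≡ 0 and those with g(x, y) ≡ 0 (mod 5); the common zeros in that column are the intersection.
  x = 0: f ≡ 0 at y ∈ {0}; g ≡ 0 at y ∈ {2}; common: ∅.
  x = 1: f ≡ 0 at y ∈ {0}; g ≡ 0 at y ∈ {1}; common: ∅.
  x = 2: f ≡ 0 at y ∈ {0}; g ≡ 0 at y ∈ ∅; common: ∅.
  x = 3: f ≡ 0 at y ∈ {0}; g ≡ 0 at y ∈ {2}; common: ∅.
  x = 4: f ≡ 0 at y ∈ {0}; g ≡ 0 at y ∈ {1}; common: ∅.
Collecting: common zeros = ∅, so the count is 0.
Comparison with the Bézout bound: 0 ≤ 2 = deg(f)·deg(g), as expected for curves with no common component (the affine F_5-count falls short of the bound because intersections may lie at infinity, over extension fields, or carry multiplicity).


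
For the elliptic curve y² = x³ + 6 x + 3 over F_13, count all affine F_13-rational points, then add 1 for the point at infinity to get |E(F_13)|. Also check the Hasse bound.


Affine points = {(0, 4), (0, 9), (1, 6), (1, 7), (2, 6), (2, 7), (3, 3), (3, 10), (4, 0), (8, 2), (8, 11), (10, 6), (10, 7), (11, 3), (11, 10), (12, 3), (12, 10)}; affine count = 17; |E(F_13)| = 18.

Discriminant check: Δ ∝ 4a³ + 27b² = 4·6³ + 27·3² = 4·216 + 27·9 ≡ 2 (mod 13). Nonzero ⇒ E is nonsingular.
For each x ∈ F_13, compute rhs = x³ + 6·x + 3 mod 13, then count y ∈ F_13 with y² ≡ rhs.
  x = 0: rhs = 3, matching y values: 4, 9 (2 points).
  x = 1: rhs = 10, matching y values: 6, 7 (2 points).
  x = 2: rhs = 10, matching y values: 6, 7 (2 points).
  x = 3: rhs = 9, matching y values: 3, 10 (2 points).
  x = 4: rhs = 0, matching y values: 0 (1 points).
  x = 5: rhs = 2, matching y values: none (0 points).
  x = 6: rhs = 8, matching y values: none (0 points).
  x = 7: rhs = 11, matching y values: none (0 points).
  x = 8: rhs = 4, matching y values: 2, 11 (2 points).
  x = 9: rhs = 6, matching y values: none (0 points).
  x = 10: rhs = 10, matching y values: 6, 7 (2 points).
  x = 11: rhs = 9, matching y values: 3, 10 (2 points).
  x = 12: rhs = 9, matching y values: 3, 10 (2 points).
Total affine count: 17.
Full point count |E(F_13)| = 17 + 1 = 18.
Hasse bound: |18 − (13+1)| = |4| = 4 ≤ 2√13 ≈ 7.2111 ✓.


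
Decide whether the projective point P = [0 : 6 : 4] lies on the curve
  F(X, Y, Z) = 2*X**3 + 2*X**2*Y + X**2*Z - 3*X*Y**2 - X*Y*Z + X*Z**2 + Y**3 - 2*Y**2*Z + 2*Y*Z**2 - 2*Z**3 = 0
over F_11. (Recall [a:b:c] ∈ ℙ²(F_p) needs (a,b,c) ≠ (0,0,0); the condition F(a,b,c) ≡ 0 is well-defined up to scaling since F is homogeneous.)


F(0,6,4) ≡ 3 (mod 11); P is NOT on the curve.

Evaluate F(0, 6, 4) term-by-term (mod 11).
  2*X**3 ↦ 2·0·1·1 = 0
  2*X**2*Y ↦ 2·0·6·1 = 0
  X**2*Z ↦ 1·0·1·4 = 0
  -3*X*Y**2 ↦ -3·0·36·1 = 0
  -X*Y*Z ↦ -1·0·6·4 = 0
  X*Z**2 ↦ 1·0·1·16 = 0
  Y**3 ↦ 1·1·216·1 = 216
  -2*Y**2*Z ↦ -2·1·36·4 = -288
  2*Y*Z**2 ↦ 2·1·6·16 = 192
  -2*Z**3 ↦ -2·1·1·64 = -128
Sum: F(0, 6, 4) = (0) + (0) + (0) + (0) + (0) + (0) + (216) + (-288) + (192) + (-128) = -8.
Reducing mod 11: -8 ≡ 3 (mod 11).
Since F(a, b, c) ≡ 3 ≠ 0 (mod 11), P does NOT lie on the curve.


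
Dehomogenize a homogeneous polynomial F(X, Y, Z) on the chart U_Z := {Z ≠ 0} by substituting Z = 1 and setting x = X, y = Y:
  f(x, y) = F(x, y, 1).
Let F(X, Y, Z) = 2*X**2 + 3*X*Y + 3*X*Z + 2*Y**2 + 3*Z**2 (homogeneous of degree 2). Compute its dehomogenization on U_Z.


f(x, y) = 2*x**2 + 3*x*y + 3*x + 2*y**2 + 3

On U_Z we set Z = 1. Each monomial c·X^i·Y^j·Z^k in F becomes c·x^i·y^j·1^k = c·x^i·y^j.
Substituting Z = 1: F(X, Y, 1) = 2*x**2 + 3*x*y + 3*x + 2*y**2 + 3.
Note: deg(f) ≤ deg(F) = 2; strict inequality happens when F is divisible by Z (lost terms).


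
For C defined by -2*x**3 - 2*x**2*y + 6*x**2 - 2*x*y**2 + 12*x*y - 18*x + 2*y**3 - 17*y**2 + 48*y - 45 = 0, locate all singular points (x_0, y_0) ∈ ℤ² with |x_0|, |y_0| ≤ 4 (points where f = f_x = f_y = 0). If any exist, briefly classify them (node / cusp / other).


Singular points: {(0, 3)}; classification: cusp.

Compute partial derivatives:
  f_x = -6*x**2 - 4*x*y + 12*x - 2*y**2 + 12*y - 18.
  f_y = -2*x**2 - 4*x*y + 12*x + 6*y**2 - 34*y + 48.
Scan x_0 ∈ {−4, ..., 4}. For each x_0, f_y(x_0, y) is a polynomial in y; find its integer roots y ∈ {−4, ..., 4}, then test f_x and f at those candidates.
  x = -4: f_y(-4, y) = 6*y**2 - 18*y - 32; no integer root y with |y| ≤ 4.
  x = -3: f_y(-3, y) = 6*y**2 - 22*y - 6; no integer root y with |y| ≤ 4.
  x = -2: f_y(-2, y) = 6*y**2 - 26*y + 16; no integer root y with |y| ≤ 4.
  x = -1: f_y(-1, y) = 6*y**2 - 30*y + 34; no integer root y with |y| ≤ 4.
  x = 0: f_y(0, y) = 6*y**2 - 34*y + 48; vanishes at y ∈ {3}. (0, 3): f_x = 0, f = 0 — SINGULAR.
  x = 1: f_y(1, y) = 6*y**2 - 38*y + 58; no integer root y with |y| ≤ 4.
  x = 2: f_y(2, y) = 6*y**2 - 42*y + 64; no integer root y with |y| ≤ 4.
  x = 3: f_y(3, y) = 6*y**2 - 46*y + 66; no integer root y with |y| ≤ 4.
  x = 4: f_y(4, y) = 6*y**2 - 50*y + 64; no integer root y with |y| ≤ 4.
Only singular point on the grid: (0, 3).
Classify: substitute x = 0 + u, y = 3 + v and expand: f = -2*u**3 - 2*u**2*v - 2*u*v**2 + 2*v**3 + v**2.
No constant or linear terms (consistent with a singular point). Quadratic part: v**2. Cubic part: -2*u**3 - 2*u**2*v - 2*u*v**2 + 2*v**3.
The quadratic part v**2 is a perfect square, so there is a single (double) tangent line v = 0, i.e. y = 3. Restricting the cubic part to that line (v = 0) leaves -2*u**3 ≠ 0, so f is not divisible by v and the branch is v² ≈ 2*u**3 to lowest order — this is a cusp.
Classification: cusp.


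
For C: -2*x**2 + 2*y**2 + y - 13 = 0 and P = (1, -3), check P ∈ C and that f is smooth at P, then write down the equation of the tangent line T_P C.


Tangent line at P: -4*x - 11*y - 29 = 0.

Step 1: f(1, -3) = 0, so P lies on C.
Step 2: partial derivatives
  f_x(x, y) = -4*x, f_y(x, y) = 4*y + 1.
  f_x(P) = -4, f_y(P) = -11 (gradient nonzero, so P is smooth).
Step 3: tangent line at P: -4·(x − 1) + -11·(y − -3) = 0.
Expanding: -4*x - 11*y - 29 = 0.


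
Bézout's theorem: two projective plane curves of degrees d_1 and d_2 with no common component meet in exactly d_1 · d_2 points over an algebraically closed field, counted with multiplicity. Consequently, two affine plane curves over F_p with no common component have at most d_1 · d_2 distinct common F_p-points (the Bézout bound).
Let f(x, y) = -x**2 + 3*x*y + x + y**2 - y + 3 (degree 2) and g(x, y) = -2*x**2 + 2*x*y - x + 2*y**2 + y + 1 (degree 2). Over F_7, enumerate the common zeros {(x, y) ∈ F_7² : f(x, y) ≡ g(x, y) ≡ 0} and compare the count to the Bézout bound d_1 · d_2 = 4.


Common zeros: ∅; count = 0; Bézout bound = 4.

deg(f) = 2, deg(g) = 2, so Bézout bound = 4.
Scan x ∈ F_7. For each x, list the y ∈ F_7 with f(x, y) ≡ 0 and those with g(x, y) ≡ 0 (mod 7); the common zeros in that column are the intersection.
  x = 0: f ≡ 0 at y ∈ ∅; g ≡ 0 at y ∈ {5}; common: ∅.
  x = 1: f ≡ 0 at y ∈ ∅; g ≡ 0 at y ∈ {4, 5}; common: ∅.
  x = 2: f ≡ 0 at y ∈ {1}; g ≡ 0 at y ∈ ∅; common: ∅.
  x = 3: f ≡ 0 at y ∈ ∅; g ≡ 0 at y ∈ ∅; common: ∅.
  x = 4: f ≡ 0 at y ∈ ∅; g ≡ 0 at y ∈ {0, 6}; common: ∅.
  x = 5: f ≡ 0 at y ∈ ∅; g ≡ 0 at y ∈ {6}; common: ∅.
  x = 6: f ≡ 0 at y ∈ ∅; g ≡ 0 at y ∈ {0, 4}; common: ∅.
Collecting: common zeros = ∅, so the count is 0.
Comparison with the Bézout bound: 0 ≤ 4 = deg(f)·deg(g), as expected for curves with no common component (the affine F_7-count falls short of the bound because intersections may lie at infinity, over extension fields, or carry multiplicity).


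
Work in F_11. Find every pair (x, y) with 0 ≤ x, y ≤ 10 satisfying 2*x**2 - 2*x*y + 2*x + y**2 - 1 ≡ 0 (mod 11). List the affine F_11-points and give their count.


Affine F_11-points: {(0, 1), (0, 10), (1, 4), (1, 9), (2, 0), (2, 4), (7, 5), (7, 9), (8, 0), (8, 5), (9, 8), (9, 10)}; count = 12.

For each of the 121 pairs (x, y) ∈ F_11², evaluate f(x, y) mod 11. Record the zeros.
  x = 0: [0↦10, 1↦0, 2↦3, 3↦8, 4↦4, 5↦2, 6↦2, 7↦4, 8↦8, 9↦3, 10↦0]  zeros at y ∈ {1, 10}
  x = 1: [0↦3, 1↦2, 2↦3, 3↦6, 4↦0, 5↦7, 6↦5, 7↦5, 8↦7, 9↦0, 10↦6]  zeros at y ∈ {4, 9}
  x = 2: [0↦0, 1↦8, 2↦7, 3↦8, 4↦0, 5↦5, 6↦1, 7↦10, 8↦10, 9↦1, 10↦5]  zeros at y ∈ {0, 4}
  x = 3: [0↦1, 1↦7, 2↦4, 3↦3, 4↦4, 5↦7, 6↦1, 7↦8, 8↦6, 9↦6, 10↦8]  zeros at y ∈ ∅
  x = 4: [0↦6, 1↦10, 2↦5, 3↦2, 4↦1, 5↦2, 6↦5, 7↦10, 8↦6, 9↦4, 10↦4]  zeros at y ∈ ∅
  x = 5: [0↦4, 1↦6, 2↦10, 3↦5, 4↦2, 5↦1, 6↦2, 7↦5, 8↦10, 9↦6, 10↦4]  zeros at y ∈ ∅
  x = 6: [0↦6, 1↦6, 2↦8, 3↦1, 4↦7, 5↦4, 6↦3, 7↦4, 8↦7, 9↦1, 10↦8]  zeros at y ∈ ∅
  x = 7: [0↦1, 1↦10, 2↦10, 3↦1, 4↦5, 5↦0, 6↦8, 7↦7, 8↦8, 9↦0, 10↦5]  zeros at y ∈ {5, 9}
  x = 8: [0↦0, 1↦7, 2↦5, 3↦5, 4↦7, 5↦0, 6↦6, 7↦3, 8↦2, 9↦3, 10↦6]  zeros at y ∈ {0, 5}
  x = 9: [0↦3, 1↦8, 2↦4, 3↦2, 4↦2, 5↦4, 6↦8, 7↦3, 8↦0, 9↦10, 10↦0]  zeros at y ∈ {8, 10}
  x = 10: [0↦10, 1↦2, 2↦7, 3↦3, 4↦1, 5↦1, 6↦3, 7↦7, 8↦2, 9↦10, 10↦9]  zeros at y ∈ ∅
Collecting zeros: affine points = {(0, 1), (0, 10), (1, 4), (1, 9), (2, 0), (2, 4), (7, 5), (7, 9), (8, 0), (8, 5), (9, 8), (9, 10)}.
Total count |C(F_11)_aff| = 12.


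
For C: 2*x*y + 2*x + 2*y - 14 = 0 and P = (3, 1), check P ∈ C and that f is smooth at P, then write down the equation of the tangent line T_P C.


Tangent line at P: 4*x + 8*y - 20 = 0.

Step 1: f(3, 1) = 0, so P lies on C.
Step 2: partial derivatives
  f_x(x, y) = 2*y + 2, f_y(x, y) = 2*x + 2.
  f_x(P) = 4, f_y(P) = 8 (gradient nonzero, so P is smooth).
Step 3: tangent line at P: 4·(x − 3) + 8·(y − 1) = 0.
Expanding: 4*x + 8*y - 20 = 0.


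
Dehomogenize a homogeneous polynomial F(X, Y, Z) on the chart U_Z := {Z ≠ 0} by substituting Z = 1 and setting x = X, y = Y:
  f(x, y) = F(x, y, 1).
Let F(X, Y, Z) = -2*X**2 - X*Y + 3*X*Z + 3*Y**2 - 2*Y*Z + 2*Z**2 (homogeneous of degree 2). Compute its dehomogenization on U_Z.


f(x, y) = -2*x**2 - x*y + 3*x + 3*y**2 - 2*y + 2

On U_Z we set Z = 1. Each monomial c·X^i·Y^j·Z^k in F becomes c·x^i·y^j·1^k = c·x^i·y^j.
Substituting Z = 1: F(X, Y, 1) = -2*x**2 - x*y + 3*x + 3*y**2 - 2*y + 2.
Note: deg(f) ≤ deg(F) = 2; strict inequality happens when F is divisible by Z (lost terms).


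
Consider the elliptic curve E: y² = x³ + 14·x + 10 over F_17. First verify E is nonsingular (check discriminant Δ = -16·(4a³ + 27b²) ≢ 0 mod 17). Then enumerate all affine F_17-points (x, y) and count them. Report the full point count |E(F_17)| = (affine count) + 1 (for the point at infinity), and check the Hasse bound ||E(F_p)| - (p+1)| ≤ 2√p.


Affine points = {(1, 5), (1, 12), (5, 1), (5, 16), (6, 2), (6, 15), (7, 3), (7, 14), (9, 7), (9, 10), (11, 4), (11, 13), (12, 6), (12, 11), (13, 3), (13, 14), (14, 3), (14, 14), (15, 5), (15, 12)}; affine count = 20; |E(F_17)| = 21.

Discriminant check: Δ ∝ 4a³ + 27b² = 4·14³ + 27·10² = 4·2744 + 27·100 ≡ 8 (mod 17). Nonzero ⇒ E is nonsingular.
For each x ∈ F_17, compute rhs = x³ + 14·x + 10 mod 17, then count y ∈ F_17 with y² ≡ rhs.
  x = 0: rhs = 10, matching y values: none (0 points).
  x = 1: rhs = 8, matching y values: 5, 12 (2 points).
  x = 2: rhs = 12, matching y values: none (0 points).
  x = 3: rhs = 11, matching y values: none (0 points).
  x = 4: rhs = 11, matching y values: none (0 points).
  x = 5: rhs = 1, matching y values: 1, 16 (2 points).
  x = 6: rhs = 4, matching y values: 2, 15 (2 points).
  x = 7: rhs = 9, matching y values: 3, 14 (2 points).
  x = 8: rhs = 5, matching y values: none (0 points).
  x = 9: rhs = 15, matching y values: 7, 10 (2 points).
  x = 10: rhs = 11, matching y values: none (0 points).
  x = 11: rhs = 16, matching y values: 4, 13 (2 points).
  x = 12: rhs = 2, matching y values: 6, 11 (2 points).
  x = 13: rhs = 9, matching y values: 3, 14 (2 points).
  x = 14: rhs = 9, matching y values: 3, 14 (2 points).
  x = 15: rhs = 8, matching y values: 5, 12 (2 points).
  x = 16: rhs = 12, matching y values: none (0 points).
Total affine count: 20.
Full point count |E(F_17)| = 20 + 1 = 21.
Hasse bound: |21 − (17+1)| = |3| = 3 ≤ 2√17 ≈ 8.2462 ✓.


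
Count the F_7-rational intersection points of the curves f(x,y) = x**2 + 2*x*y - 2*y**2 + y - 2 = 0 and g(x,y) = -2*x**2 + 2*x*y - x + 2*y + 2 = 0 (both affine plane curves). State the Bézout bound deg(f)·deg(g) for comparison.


Common zeros: {(5, 5)}; count = 1; Bézout bound = 4.

deg(f) = 2, deg(g) = 2, so Bézout bound = 4.
Scan x ∈ F_7. For each x, list the y ∈ F_7 with f(x, y) ≡ 0 and those with g(x, y) ≡ 0 (mod 7); the common zeros in that column are the intersection.
  x = 0: f ≡ 0 at y ∈ ∅; g ≡ 0 at y ∈ {6}; common: ∅.
  x = 1: f ≡ 0 at y ∈ {1, 4}; g ≡ 0 at y ∈ {2}; common: ∅.
  x = 2: f ≡ 0 at y ∈ ∅; g ≡ 0 at y ∈ {6}; common: ∅.
  x = 3: f ≡ 0 at y ∈ {0}; g ≡ 0 at y ∈ {5}; common: ∅.
  x = 4: f ≡ 0 at y ∈ {0, 1}; g ≡ 0 at y ∈ {2}; common: ∅.
  x = 5: f ≡ 0 at y ∈ {4, 5}; g ≡ 0 at y ∈ {5}; common: {5}.
  x = 6: f ≡ 0 at y ∈ {5}; g ≡ 0 at y ∈ ∅; common: ∅.
Collecting: common zeros = {(5, 5)}, so the count is 1.
Comparison with the Bézout bound: 1 ≤ 4 = deg(f)·deg(g), as expected for curves with no common component (the affine F_7-count falls short of the bound because intersections may lie at infinity, over extension fields, or carry multiplicity).


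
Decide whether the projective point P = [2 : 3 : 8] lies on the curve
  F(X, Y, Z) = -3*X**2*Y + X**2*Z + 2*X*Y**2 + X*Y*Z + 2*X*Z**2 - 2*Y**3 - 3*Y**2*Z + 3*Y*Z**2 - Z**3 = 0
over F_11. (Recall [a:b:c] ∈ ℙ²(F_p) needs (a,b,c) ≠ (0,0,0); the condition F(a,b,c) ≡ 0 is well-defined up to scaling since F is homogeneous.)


F(2,3,8) ≡ 9 (mod 11); P is NOT on the curve.

Evaluate F(2, 3, 8) term-by-term (mod 11).
  -3*X**2*Y ↦ -3·4·3·1 = -36
  X**2*Z ↦ 1·4·1·8 = 32
  2*X*Y**2 ↦ 2·2·9·1 = 36
  X*Y*Z ↦ 1·2·3·8 = 48
  2*X*Z**2 ↦ 2·2·1·64 = 256
  -2*Y**3 ↦ -2·1·27·1 = -54
  -3*Y**2*Z ↦ -3·1·9·8 = -216
  3*Y*Z**2 ↦ 3·1·3·64 = 576
  -Z**3 ↦ -1·1·1·512 = -512
Sum: F(2, 3, 8) = (-36) + (32) + (36) + (48) + (256) + (-54) + (-216) + (576) + (-512) = 130.
Reducing mod 11: 130 ≡ 9 (mod 11).
Since F(a, b, c) ≡ 9 ≠ 0 (mod 11), P does NOT lie on the curve.


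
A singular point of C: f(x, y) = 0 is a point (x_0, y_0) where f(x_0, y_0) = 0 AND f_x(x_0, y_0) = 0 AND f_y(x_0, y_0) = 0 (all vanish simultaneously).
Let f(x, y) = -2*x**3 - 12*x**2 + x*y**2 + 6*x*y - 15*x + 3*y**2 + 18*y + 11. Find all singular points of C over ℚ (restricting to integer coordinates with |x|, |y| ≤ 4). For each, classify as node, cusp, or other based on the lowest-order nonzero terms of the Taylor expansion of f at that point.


Singular points: {(-2, -3)}; classification: cusp.

Compute partial derivatives:
  f_x = -6*x**2 - 24*x + y**2 + 6*y - 15.
  f_y = 2*x*y + 6*x + 6*y + 18.
Scan x_0 ∈ {−4, ..., 4}. For each x_0, f_y(x_0, y) is a polynomial in y; find its integer roots y ∈ {−4, ..., 4}, then test f_x and f at those candidates.
  x = -4: f_y(-4, y) = -2*y - 6; vanishes at y ∈ {-3}. (-4, -3): f_x = -24 ≠ 0.
  x = -3: f_y(-3, y) = 0; vanishes at y ∈ {-4, -3, -2, -1, 0, 1, 2, 3, 4}. (-3, -4): f_x = -5 ≠ 0; (-3, -3): f_x = -6 ≠ 0; (-3, -2): f_x = -5 ≠ 0; (-3, -1): f_x = -2 ≠ 0; (-3, 0): f_x = 3 ≠ 0; (-3, 1): f_x = 10 ≠ 0; (-3, 2): f_x = 19 ≠ 0; (-3, 3): f_x = 30 ≠ 0; (-3, 4): f_x = 43 ≠ 0.
  x = -2: f_y(-2, y) = 2*y + 6; vanishes at y ∈ {-3}. (-2, -3): f_x = 0, f = 0 — SINGULAR.
  x = -1: f_y(-1, y) = 4*y + 12; vanishes at y ∈ {-3}. (-1, -3): f_x = -6 ≠ 0.
  x = 0: f_y(0, y) = 6*y + 18; vanishes at y ∈ {-3}. (0, -3): f_x = -24 ≠ 0.
  x = 1: f_y(1, y) = 8*y + 24; vanishes at y ∈ {-3}. (1, -3): f_x = -54 ≠ 0.
  x = 2: f_y(2, y) = 10*y + 30; vanishes at y ∈ {-3}. (2, -3): f_x = -96 ≠ 0.
  x = 3: f_y(3, y) = 12*y + 36; vanishes at y ∈ {-3}. (3, -3): f_x = -150 ≠ 0.
  x = 4: f_y(4, y) = 14*y + 42; vanishes at y ∈ {-3}. (4, -3): f_x = -216 ≠ 0.
Only singular point on the grid: (-2, -3).
Classify: substitute x = -2 + u, y = -3 + v and expand: f = -2*u**3 + u*v**2 + v**2.
No constant or linear terms (consistent with a singular point). Quadratic part: v**2. Cubic part: -2*u**3 + u*v**2.
The quadratic part v**2 is a perfect square, so there is a single (double) tangent line v = 0, i.e. y = -3. Restricting the cubic part to that line (v = 0) leaves -2*u**3 ≠ 0, so f is not divisible by v and the branch is v² ≈ 2*u**3 to lowest order — this is a cusp.
Classification: cusp.


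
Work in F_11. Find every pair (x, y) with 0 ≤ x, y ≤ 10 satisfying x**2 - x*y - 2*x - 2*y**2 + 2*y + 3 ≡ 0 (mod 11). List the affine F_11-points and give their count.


Affine F_11-points: {(3, 7), (3, 9), (4, 0), (4, 10), (6, 2), (6, 7), (8, 9), (8, 10), (9, 0), (9, 2)}; count = 10.

For each of the 121 pairs (x, y) ∈ F_11², evaluate f(x, y) mod 11. Record the zeros.
  x = 0: [0↦3, 1↦3, 2↦10, 3↦2, 4↦1, 5↦7, 6↦9, 7↦7, 8↦1, 9↦2, 10↦10]  zeros at y ∈ ∅
  x = 1: [0↦2, 1↦1, 2↦7, 3↦9, 4↦7, 5↦1, 6↦2, 7↦10, 8↦3, 9↦3, 10↦10]  zeros at y ∈ ∅
  x = 2: [0↦3, 1↦1, 2↦6, 3↦7, 4↦4, 5↦8, 6↦8, 7↦4, 8↦7, 9↦6, 10↦1]  zeros at y ∈ ∅
  x = 3: [0↦6, 1↦3, 2↦7, 3↦7, 4↦3, 5↦6, 6↦5, 7↦0, 8↦2, 9↦0, 10↦5]  zeros at y ∈ {7, 9}
  x = 4: [0↦0, 1↦7, 2↦10, 3↦9, 4↦4, 5↦6, 6↦4, 7↦9, 8↦10, 9↦7, 10↦0]  zeros at y ∈ {0, 10}
  x = 5: [0↦7, 1↦2, 2↦4, 3↦2, 4↦7, 5↦8, 6↦5, 7↦9, 8↦9, 9↦5, 10↦8]  zeros at y ∈ ∅
  x = 6: [0↦5, 1↦10, 2↦0, 3↦8, 4↦1, 5↦1, 6↦8, 7↦0, 8↦10, 9↦5, 10↦7]  zeros at y ∈ {2, 7}
  x = 7: [0↦5, 1↦9, 2↦9, 3↦5, 4↦8, 5↦7, 6↦2, 7↦4, 8↦2, 9↦7, 10↦8]  zeros at y ∈ ∅
  x = 8: [0↦7, 1↦10, 2↦9, 3↦4, 4↦6, 5↦4, 6↦9, 7↦10, 8↦7, 9↦0, 10↦0]  zeros at y ∈ {9, 10}
  x = 9: [0↦0, 1↦2, 2↦0, 3↦5, 4↦6, 5↦3, 6↦7, 7↦7, 8↦3, 9↦6, 10↦5]  zeros at y ∈ {0, 2}
  x = 10: [0↦6, 1↦7, 2↦4, 3↦8, 4↦8, 5↦4, 6↦7, 7↦6, 8↦1, 9↦3, 10↦1]  zeros at y ∈ ∅
Collecting zeros: affine points = {(3, 7), (3, 9), (4, 0), (4, 10), (6, 2), (6, 7), (8, 9), (8, 10), (9, 0), (9, 2)}.
Total count |C(F_11)_aff| = 10.
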